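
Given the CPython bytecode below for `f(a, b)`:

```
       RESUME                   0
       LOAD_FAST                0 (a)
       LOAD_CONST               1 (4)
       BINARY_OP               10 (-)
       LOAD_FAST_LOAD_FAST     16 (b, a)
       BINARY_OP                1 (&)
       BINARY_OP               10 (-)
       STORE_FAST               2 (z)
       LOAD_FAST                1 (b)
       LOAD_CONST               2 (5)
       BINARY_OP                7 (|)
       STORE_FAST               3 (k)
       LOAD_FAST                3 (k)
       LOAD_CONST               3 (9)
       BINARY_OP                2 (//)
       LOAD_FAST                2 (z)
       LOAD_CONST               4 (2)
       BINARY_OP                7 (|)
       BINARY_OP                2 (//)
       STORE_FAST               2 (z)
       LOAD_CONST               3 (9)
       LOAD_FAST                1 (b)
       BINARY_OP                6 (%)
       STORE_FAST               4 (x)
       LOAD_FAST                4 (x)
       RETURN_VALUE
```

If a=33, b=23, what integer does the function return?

LOAD_FAST a → push 33. Stack: [33]
LOAD_CONST → push 4. Stack: [33, 4]
BINARY_OP - → 33 - 4 = 29. Stack: [29]
LOAD_FAST_LOAD_FAST b,a → push 23,33. Stack: [29, 23, 33]
BINARY_OP & → 23 & 33 = 1. Stack: [29, 1]
BINARY_OP - → 29 - 1 = 28. Stack: [28]
STORE_FAST z → z=28. Stack: []
LOAD_FAST b → push 23. Stack: [23]
LOAD_CONST → push 5. Stack: [23, 5]
BINARY_OP | → 23 | 5 = 23. Stack: [23]
STORE_FAST k → k=23. Stack: []
LOAD_FAST k → push 23. Stack: [23]
LOAD_CONST → push 9. Stack: [23, 9]
BINARY_OP // → 23 // 9 = 2. Stack: [2]
LOAD_FAST z → push 28. Stack: [2, 28]
LOAD_CONST → push 2. Stack: [2, 28, 2]
BINARY_OP | → 28 | 2 = 30. Stack: [2, 30]
BINARY_OP // → 2 // 30 = 0. Stack: [0]
STORE_FAST z → z=0. Stack: []
LOAD_CONST → push 9. Stack: [9]
LOAD_FAST b → push 23. Stack: [9, 23]
BINARY_OP % → 9 % 23 = 9. Stack: [9]
STORE_FAST x → x=9. Stack: []
LOAD_FAST x → push 9. Stack: [9]
RETURN_VALUE → return 9.

9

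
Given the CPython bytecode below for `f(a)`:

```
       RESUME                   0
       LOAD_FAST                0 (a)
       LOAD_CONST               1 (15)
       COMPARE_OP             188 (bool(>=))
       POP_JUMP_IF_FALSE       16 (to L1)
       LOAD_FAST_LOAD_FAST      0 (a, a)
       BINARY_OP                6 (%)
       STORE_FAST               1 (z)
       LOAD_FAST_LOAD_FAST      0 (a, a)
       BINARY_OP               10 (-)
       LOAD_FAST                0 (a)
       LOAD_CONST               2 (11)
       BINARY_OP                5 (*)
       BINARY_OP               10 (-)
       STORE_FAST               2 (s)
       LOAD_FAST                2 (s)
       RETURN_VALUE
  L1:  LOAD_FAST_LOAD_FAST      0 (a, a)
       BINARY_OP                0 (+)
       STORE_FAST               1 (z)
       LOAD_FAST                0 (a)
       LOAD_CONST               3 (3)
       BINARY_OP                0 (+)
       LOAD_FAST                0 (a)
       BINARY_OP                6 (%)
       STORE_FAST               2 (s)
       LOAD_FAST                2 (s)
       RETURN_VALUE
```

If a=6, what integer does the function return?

3

LOAD_FAST a → push 6. Stack: [6]
LOAD_CONST → push 15. Stack: [6, 15]
COMPARE_OP bool(>=) → 6 vs 15 = False. Stack: [False]
POP_JUMP_IF_FALSE → pop False; jump. Stack: []
LOAD_FAST_LOAD_FAST a,a → push 6,6. Stack: [6, 6]
BINARY_OP + → 6 + 6 = 12. Stack: [12]
STORE_FAST z → z=12. Stack: []
LOAD_FAST a → push 6. Stack: [6]
LOAD_CONST → push 3. Stack: [6, 3]
BINARY_OP + → 6 + 3 = 9. Stack: [9]
LOAD_FAST a → push 6. Stack: [9, 6]
BINARY_OP % → 9 % 6 = 3. Stack: [3]
STORE_FAST s → s=3. Stack: []
LOAD_FAST s → push 3. Stack: [3]
RETURN_VALUE → return 3.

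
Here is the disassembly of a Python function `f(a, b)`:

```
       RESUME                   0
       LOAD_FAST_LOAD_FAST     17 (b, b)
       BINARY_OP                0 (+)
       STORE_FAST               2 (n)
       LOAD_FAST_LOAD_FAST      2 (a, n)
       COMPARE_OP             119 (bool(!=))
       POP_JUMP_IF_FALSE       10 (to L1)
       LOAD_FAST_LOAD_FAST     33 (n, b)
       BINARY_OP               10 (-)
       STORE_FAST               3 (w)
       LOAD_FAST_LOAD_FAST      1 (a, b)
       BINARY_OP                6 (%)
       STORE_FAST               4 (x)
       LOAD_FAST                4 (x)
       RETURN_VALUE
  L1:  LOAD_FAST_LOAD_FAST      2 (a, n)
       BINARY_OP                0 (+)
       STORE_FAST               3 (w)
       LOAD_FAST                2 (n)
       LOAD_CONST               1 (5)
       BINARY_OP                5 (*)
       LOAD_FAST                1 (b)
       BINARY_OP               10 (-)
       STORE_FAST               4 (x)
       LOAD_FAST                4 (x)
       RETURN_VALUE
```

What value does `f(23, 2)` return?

LOAD_FAST_LOAD_FAST b,b → push 2,2. Stack: [2, 2]
BINARY_OP + → 2 + 2 = 4. Stack: [4]
STORE_FAST n → n=4. Stack: []
LOAD_FAST_LOAD_FAST a,n → push 23,4. Stack: [23, 4]
COMPARE_OP bool(!=) → 23 vs 4 = True. Stack: [True]
POP_JUMP_IF_FALSE → pop True; no jump. Stack: []
LOAD_FAST_LOAD_FAST n,b → push 4,2. Stack: [4, 2]
BINARY_OP - → 4 - 2 = 2. Stack: [2]
STORE_FAST w → w=2. Stack: []
LOAD_FAST_LOAD_FAST a,b → push 23,2. Stack: [23, 2]
BINARY_OP % → 23 % 2 = 1. Stack: [1]
STORE_FAST x → x=1. Stack: []
LOAD_FAST x → push 1. Stack: [1]
RETURN_VALUE → return 1.

1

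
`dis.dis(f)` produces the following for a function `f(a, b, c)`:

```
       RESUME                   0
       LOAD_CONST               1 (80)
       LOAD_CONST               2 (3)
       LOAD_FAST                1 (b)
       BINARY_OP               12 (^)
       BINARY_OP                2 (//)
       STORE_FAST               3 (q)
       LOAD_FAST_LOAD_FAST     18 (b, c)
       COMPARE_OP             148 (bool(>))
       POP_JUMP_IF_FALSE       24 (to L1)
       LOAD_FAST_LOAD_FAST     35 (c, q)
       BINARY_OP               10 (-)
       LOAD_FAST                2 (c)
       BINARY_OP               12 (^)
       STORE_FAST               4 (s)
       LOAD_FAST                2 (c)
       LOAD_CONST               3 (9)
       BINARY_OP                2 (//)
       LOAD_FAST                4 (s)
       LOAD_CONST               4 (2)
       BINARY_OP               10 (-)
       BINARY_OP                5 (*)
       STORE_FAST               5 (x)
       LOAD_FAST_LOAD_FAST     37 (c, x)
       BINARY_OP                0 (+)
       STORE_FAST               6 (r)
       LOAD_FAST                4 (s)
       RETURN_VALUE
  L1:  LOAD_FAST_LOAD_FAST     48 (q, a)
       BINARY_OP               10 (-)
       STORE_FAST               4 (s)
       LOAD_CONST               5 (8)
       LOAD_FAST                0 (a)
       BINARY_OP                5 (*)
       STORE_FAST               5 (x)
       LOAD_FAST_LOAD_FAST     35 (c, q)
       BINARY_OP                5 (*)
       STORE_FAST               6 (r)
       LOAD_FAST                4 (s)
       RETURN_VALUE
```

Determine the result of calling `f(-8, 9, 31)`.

16

LOAD_CONST → push 80. Stack: [80]
LOAD_CONST → push 3. Stack: [80, 3]
LOAD_FAST b → push 9. Stack: [80, 3, 9]
BINARY_OP ^ → 3 ^ 9 = 10. Stack: [80, 10]
BINARY_OP // → 80 // 10 = 8. Stack: [8]
STORE_FAST q → q=8. Stack: []
LOAD_FAST_LOAD_FAST b,c → push 9,31. Stack: [9, 31]
COMPARE_OP bool(>) → 9 vs 31 = False. Stack: [False]
POP_JUMP_IF_FALSE → pop False; jump. Stack: []
LOAD_FAST_LOAD_FAST q,a → push 8,-8. Stack: [8, -8]
BINARY_OP - → 8 - -8 = 16. Stack: [16]
STORE_FAST s → s=16. Stack: []
LOAD_CONST → push 8. Stack: [8]
LOAD_FAST a → push -8. Stack: [8, -8]
BINARY_OP * → 8 * -8 = -64. Stack: [-64]
STORE_FAST x → x=-64. Stack: []
LOAD_FAST_LOAD_FAST c,q → push 31,8. Stack: [31, 8]
BINARY_OP * → 31 * 8 = 248. Stack: [248]
STORE_FAST r → r=248. Stack: []
LOAD_FAST s → push 16. Stack: [16]
RETURN_VALUE → return 16.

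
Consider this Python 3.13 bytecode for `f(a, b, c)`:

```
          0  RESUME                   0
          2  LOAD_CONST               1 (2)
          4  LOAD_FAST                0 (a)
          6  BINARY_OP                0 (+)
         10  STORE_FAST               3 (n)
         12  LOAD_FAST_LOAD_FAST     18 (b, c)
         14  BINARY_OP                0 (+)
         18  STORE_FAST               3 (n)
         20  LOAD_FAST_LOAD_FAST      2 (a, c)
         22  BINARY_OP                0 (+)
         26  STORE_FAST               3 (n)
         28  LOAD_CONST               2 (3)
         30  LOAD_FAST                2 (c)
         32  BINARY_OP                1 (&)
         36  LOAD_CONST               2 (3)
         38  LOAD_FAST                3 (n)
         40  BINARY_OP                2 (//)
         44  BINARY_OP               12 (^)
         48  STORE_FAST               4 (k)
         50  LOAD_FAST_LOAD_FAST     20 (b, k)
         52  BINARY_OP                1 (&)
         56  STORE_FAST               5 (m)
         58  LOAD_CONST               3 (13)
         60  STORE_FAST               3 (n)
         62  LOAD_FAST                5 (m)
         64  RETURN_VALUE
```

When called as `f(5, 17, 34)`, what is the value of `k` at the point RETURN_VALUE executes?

2

LOAD_CONST → push 2. Stack: [2]
LOAD_FAST a → push 5. Stack: [2, 5]
BINARY_OP + → 2 + 5 = 7. Stack: [7]
STORE_FAST n → n=7. Stack: []
LOAD_FAST_LOAD_FAST b,c → push 17,34. Stack: [17, 34]
BINARY_OP + → 17 + 34 = 51. Stack: [51]
STORE_FAST n → n=51. Stack: []
LOAD_FAST_LOAD_FAST a,c → push 5,34. Stack: [5, 34]
BINARY_OP + → 5 + 34 = 39. Stack: [39]
STORE_FAST n → n=39. Stack: []
LOAD_CONST → push 3. Stack: [3]
LOAD_FAST c → push 34. Stack: [3, 34]
BINARY_OP & → 3 & 34 = 2. Stack: [2]
LOAD_CONST → push 3. Stack: [2, 3]
LOAD_FAST n → push 39. Stack: [2, 3, 39]
BINARY_OP // → 3 // 39 = 0. Stack: [2, 0]
BINARY_OP ^ → 2 ^ 0 = 2. Stack: [2]
STORE_FAST k → k=2. Stack: []
LOAD_FAST_LOAD_FAST b,k → push 17,2. Stack: [17, 2]
BINARY_OP & → 17 & 2 = 0. Stack: [0]
STORE_FAST m → m=0. Stack: []
LOAD_CONST → push 13. Stack: [13]
STORE_FAST n → n=13. Stack: []
LOAD_FAST m → push 0. Stack: [0]
RETURN_VALUE → return 0.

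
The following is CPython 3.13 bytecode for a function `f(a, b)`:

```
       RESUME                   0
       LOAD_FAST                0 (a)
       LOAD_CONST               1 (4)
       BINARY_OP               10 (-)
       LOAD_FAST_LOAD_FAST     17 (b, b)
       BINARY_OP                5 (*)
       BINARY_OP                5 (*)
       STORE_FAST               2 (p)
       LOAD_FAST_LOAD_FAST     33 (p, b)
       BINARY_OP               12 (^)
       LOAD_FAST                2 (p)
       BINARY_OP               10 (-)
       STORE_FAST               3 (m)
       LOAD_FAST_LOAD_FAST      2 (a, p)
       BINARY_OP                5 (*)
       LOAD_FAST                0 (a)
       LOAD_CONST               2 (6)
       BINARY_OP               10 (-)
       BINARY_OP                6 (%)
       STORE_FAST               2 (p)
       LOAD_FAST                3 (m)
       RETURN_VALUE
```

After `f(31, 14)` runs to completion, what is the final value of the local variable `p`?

LOAD_FAST a → push 31. Stack: [31]
LOAD_CONST → push 4. Stack: [31, 4]
BINARY_OP - → 31 - 4 = 27. Stack: [27]
LOAD_FAST_LOAD_FAST b,b → push 14,14. Stack: [27, 14, 14]
BINARY_OP * → 14 * 14 = 196. Stack: [27, 196]
BINARY_OP * → 27 * 196 = 5292. Stack: [5292]
STORE_FAST p → p=5292. Stack: []
LOAD_FAST_LOAD_FAST p,b → push 5292,14. Stack: [5292, 14]
BINARY_OP ^ → 5292 ^ 14 = 5282. Stack: [5282]
LOAD_FAST p → push 5292. Stack: [5282, 5292]
BINARY_OP - → 5282 - 5292 = -10. Stack: [-10]
STORE_FAST m → m=-10. Stack: []
LOAD_FAST_LOAD_FAST a,p → push 31,5292. Stack: [31, 5292]
BINARY_OP * → 31 * 5292 = 164052. Stack: [164052]
LOAD_FAST a → push 31. Stack: [164052, 31]
LOAD_CONST → push 6. Stack: [164052, 31, 6]
BINARY_OP - → 31 - 6 = 25. Stack: [164052, 25]
BINARY_OP % → 164052 % 25 = 2. Stack: [2]
STORE_FAST p → p=2. Stack: []
LOAD_FAST m → push -10. Stack: [-10]
RETURN_VALUE → return -10.

2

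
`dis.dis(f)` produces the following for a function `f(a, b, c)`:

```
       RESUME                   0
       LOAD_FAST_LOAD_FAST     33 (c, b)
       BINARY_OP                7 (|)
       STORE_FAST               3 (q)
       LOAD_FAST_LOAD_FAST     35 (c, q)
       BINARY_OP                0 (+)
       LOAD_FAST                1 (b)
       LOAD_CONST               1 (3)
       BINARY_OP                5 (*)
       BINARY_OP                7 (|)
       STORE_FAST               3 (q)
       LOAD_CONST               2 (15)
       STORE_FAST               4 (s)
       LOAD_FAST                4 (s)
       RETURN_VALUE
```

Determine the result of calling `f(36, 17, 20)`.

15

LOAD_FAST_LOAD_FAST c,b → push 20,17. Stack: [20, 17]
BINARY_OP | → 20 | 17 = 21. Stack: [21]
STORE_FAST q → q=21. Stack: []
LOAD_FAST_LOAD_FAST c,q → push 20,21. Stack: [20, 21]
BINARY_OP + → 20 + 21 = 41. Stack: [41]
LOAD_FAST b → push 17. Stack: [41, 17]
LOAD_CONST → push 3. Stack: [41, 17, 3]
BINARY_OP * → 17 * 3 = 51. Stack: [41, 51]
BINARY_OP | → 41 | 51 = 59. Stack: [59]
STORE_FAST q → q=59. Stack: []
LOAD_CONST → push 15. Stack: [15]
STORE_FAST s → s=15. Stack: []
LOAD_FAST s → push 15. Stack: [15]
RETURN_VALUE → return 15.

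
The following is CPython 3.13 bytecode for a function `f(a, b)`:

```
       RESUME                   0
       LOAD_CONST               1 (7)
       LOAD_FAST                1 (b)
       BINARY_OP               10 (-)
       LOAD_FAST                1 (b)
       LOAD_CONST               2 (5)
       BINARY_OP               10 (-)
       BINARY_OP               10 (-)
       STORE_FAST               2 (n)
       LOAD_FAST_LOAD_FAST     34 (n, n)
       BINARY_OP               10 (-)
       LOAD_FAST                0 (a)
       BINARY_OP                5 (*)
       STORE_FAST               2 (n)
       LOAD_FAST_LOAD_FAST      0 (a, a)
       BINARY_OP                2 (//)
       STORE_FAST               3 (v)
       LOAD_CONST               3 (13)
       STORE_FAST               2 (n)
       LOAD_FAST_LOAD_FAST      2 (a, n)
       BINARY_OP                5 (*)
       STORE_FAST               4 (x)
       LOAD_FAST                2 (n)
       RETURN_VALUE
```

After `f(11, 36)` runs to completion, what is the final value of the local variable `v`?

LOAD_CONST → push 7. Stack: [7]
LOAD_FAST b → push 36. Stack: [7, 36]
BINARY_OP - → 7 - 36 = -29. Stack: [-29]
LOAD_FAST b → push 36. Stack: [-29, 36]
LOAD_CONST → push 5. Stack: [-29, 36, 5]
BINARY_OP - → 36 - 5 = 31. Stack: [-29, 31]
BINARY_OP - → -29 - 31 = -60. Stack: [-60]
STORE_FAST n → n=-60. Stack: []
LOAD_FAST_LOAD_FAST n,n → push -60,-60. Stack: [-60, -60]
BINARY_OP - → -60 - -60 = 0. Stack: [0]
LOAD_FAST a → push 11. Stack: [0, 11]
BINARY_OP * → 0 * 11 = 0. Stack: [0]
STORE_FAST n → n=0. Stack: []
LOAD_FAST_LOAD_FAST a,a → push 11,11. Stack: [11, 11]
BINARY_OP // → 11 // 11 = 1. Stack: [1]
STORE_FAST v → v=1. Stack: []
LOAD_CONST → push 13. Stack: [13]
STORE_FAST n → n=13. Stack: []
LOAD_FAST_LOAD_FAST a,n → push 11,13. Stack: [11, 13]
BINARY_OP * → 11 * 13 = 143. Stack: [143]
STORE_FAST x → x=143. Stack: []
LOAD_FAST n → push 13. Stack: [13]
RETURN_VALUE → return 13.

1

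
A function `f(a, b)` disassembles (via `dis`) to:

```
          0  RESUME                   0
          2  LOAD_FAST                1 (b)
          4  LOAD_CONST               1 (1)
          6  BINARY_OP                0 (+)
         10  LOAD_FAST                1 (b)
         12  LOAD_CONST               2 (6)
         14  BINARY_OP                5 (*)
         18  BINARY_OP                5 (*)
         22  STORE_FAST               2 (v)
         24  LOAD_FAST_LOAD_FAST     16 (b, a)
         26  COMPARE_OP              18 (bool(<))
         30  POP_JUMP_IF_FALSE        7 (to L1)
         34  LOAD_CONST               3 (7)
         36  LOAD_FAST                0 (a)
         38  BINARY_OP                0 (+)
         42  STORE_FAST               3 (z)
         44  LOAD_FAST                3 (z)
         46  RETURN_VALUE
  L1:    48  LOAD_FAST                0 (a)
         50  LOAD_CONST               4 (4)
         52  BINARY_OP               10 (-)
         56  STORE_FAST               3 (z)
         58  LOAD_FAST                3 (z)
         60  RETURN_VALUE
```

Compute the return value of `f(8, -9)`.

LOAD_FAST b → push -9. Stack: [-9]
LOAD_CONST → push 1. Stack: [-9, 1]
BINARY_OP + → -9 + 1 = -8. Stack: [-8]
LOAD_FAST b → push -9. Stack: [-8, -9]
LOAD_CONST → push 6. Stack: [-8, -9, 6]
BINARY_OP * → -9 * 6 = -54. Stack: [-8, -54]
BINARY_OP * → -8 * -54 = 432. Stack: [432]
STORE_FAST v → v=432. Stack: []
LOAD_FAST_LOAD_FAST b,a → push -9,8. Stack: [-9, 8]
COMPARE_OP bool(<) → -9 vs 8 = True. Stack: [True]
POP_JUMP_IF_FALSE → pop True; no jump. Stack: []
LOAD_CONST → push 7. Stack: [7]
LOAD_FAST a → push 8. Stack: [7, 8]
BINARY_OP + → 7 + 8 = 15. Stack: [15]
STORE_FAST z → z=15. Stack: []
LOAD_FAST z → push 15. Stack: [15]
RETURN_VALUE → return 15.

15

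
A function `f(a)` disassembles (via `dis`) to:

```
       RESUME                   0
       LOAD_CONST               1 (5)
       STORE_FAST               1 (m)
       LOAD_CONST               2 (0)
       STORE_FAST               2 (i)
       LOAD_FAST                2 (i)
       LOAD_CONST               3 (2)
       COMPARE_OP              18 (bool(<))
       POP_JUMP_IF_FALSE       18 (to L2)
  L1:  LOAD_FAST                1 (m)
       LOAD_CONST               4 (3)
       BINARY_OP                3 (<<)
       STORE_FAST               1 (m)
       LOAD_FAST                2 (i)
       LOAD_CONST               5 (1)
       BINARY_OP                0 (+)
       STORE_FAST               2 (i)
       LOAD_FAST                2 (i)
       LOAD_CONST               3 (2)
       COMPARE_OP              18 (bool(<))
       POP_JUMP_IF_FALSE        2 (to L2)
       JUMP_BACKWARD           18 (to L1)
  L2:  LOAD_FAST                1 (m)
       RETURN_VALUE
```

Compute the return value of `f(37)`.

320

LOAD_CONST → push 5. Stack: [5]
STORE_FAST m → m=5. Stack: []
LOAD_CONST → push 0. Stack: [0]
STORE_FAST i → i=0. Stack: []
LOAD_FAST i → push 0. Stack: [0]
LOAD_CONST → push 2. Stack: [0, 2]
COMPARE_OP bool(<) → 0 vs 2 = True. Stack: [True]
POP_JUMP_IF_FALSE → pop True; no jump. Stack: []
LOAD_FAST m → push 5. Stack: [5]
LOAD_CONST → push 3. Stack: [5, 3]
BINARY_OP << → 5 << 3 = 40. Stack: [40]
STORE_FAST m → m=40. Stack: []
LOAD_FAST i → push 0. Stack: [0]
LOAD_CONST → push 1. Stack: [0, 1]
BINARY_OP + → 0 + 1 = 1. Stack: [1]
STORE_FAST i → i=1. Stack: []
LOAD_FAST i → push 1. Stack: [1]
LOAD_CONST → push 2. Stack: [1, 2]
COMPARE_OP bool(<) → 1 vs 2 = True. Stack: [True]
POP_JUMP_IF_FALSE → pop True; no jump. Stack: []
LOAD_FAST m → push 40. Stack: [40]
LOAD_CONST → push 3. Stack: [40, 3]
BINARY_OP << → 40 << 3 = 320. Stack: [320]
STORE_FAST m → m=320. Stack: []
LOAD_FAST i → push 1. Stack: [1]
LOAD_CONST → push 1. Stack: [1, 1]
BINARY_OP + → 1 + 1 = 2. Stack: [2]
STORE_FAST i → i=2. Stack: []
LOAD_FAST i → push 2. Stack: [2]
LOAD_CONST → push 2. Stack: [2, 2]
COMPARE_OP bool(<) → 2 vs 2 = False. Stack: [False]
POP_JUMP_IF_FALSE → pop False; jump. Stack: []
LOAD_FAST m → push 320. Stack: [320]
RETURN_VALUE → return 320.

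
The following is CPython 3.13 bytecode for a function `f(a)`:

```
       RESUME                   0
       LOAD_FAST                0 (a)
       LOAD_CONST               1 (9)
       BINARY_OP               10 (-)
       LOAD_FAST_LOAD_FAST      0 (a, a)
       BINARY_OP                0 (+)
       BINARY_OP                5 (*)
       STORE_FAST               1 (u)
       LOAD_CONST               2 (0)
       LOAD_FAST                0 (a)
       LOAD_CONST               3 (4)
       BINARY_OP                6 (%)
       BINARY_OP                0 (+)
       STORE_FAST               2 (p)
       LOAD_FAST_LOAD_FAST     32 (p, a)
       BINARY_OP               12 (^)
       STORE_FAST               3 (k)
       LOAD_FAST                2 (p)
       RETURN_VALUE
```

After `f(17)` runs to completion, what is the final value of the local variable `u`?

LOAD_FAST a → push 17. Stack: [17]
LOAD_CONST → push 9. Stack: [17, 9]
BINARY_OP - → 17 - 9 = 8. Stack: [8]
LOAD_FAST_LOAD_FAST a,a → push 17,17. Stack: [8, 17, 17]
BINARY_OP + → 17 + 17 = 34. Stack: [8, 34]
BINARY_OP * → 8 * 34 = 272. Stack: [272]
STORE_FAST u → u=272. Stack: []
LOAD_CONST → push 0. Stack: [0]
LOAD_FAST a → push 17. Stack: [0, 17]
LOAD_CONST → push 4. Stack: [0, 17, 4]
BINARY_OP % → 17 % 4 = 1. Stack: [0, 1]
BINARY_OP + → 0 + 1 = 1. Stack: [1]
STORE_FAST p → p=1. Stack: []
LOAD_FAST_LOAD_FAST p,a → push 1,17. Stack: [1, 17]
BINARY_OP ^ → 1 ^ 17 = 16. Stack: [16]
STORE_FAST k → k=16. Stack: []
LOAD_FAST p → push 1. Stack: [1]
RETURN_VALUE → return 1.

272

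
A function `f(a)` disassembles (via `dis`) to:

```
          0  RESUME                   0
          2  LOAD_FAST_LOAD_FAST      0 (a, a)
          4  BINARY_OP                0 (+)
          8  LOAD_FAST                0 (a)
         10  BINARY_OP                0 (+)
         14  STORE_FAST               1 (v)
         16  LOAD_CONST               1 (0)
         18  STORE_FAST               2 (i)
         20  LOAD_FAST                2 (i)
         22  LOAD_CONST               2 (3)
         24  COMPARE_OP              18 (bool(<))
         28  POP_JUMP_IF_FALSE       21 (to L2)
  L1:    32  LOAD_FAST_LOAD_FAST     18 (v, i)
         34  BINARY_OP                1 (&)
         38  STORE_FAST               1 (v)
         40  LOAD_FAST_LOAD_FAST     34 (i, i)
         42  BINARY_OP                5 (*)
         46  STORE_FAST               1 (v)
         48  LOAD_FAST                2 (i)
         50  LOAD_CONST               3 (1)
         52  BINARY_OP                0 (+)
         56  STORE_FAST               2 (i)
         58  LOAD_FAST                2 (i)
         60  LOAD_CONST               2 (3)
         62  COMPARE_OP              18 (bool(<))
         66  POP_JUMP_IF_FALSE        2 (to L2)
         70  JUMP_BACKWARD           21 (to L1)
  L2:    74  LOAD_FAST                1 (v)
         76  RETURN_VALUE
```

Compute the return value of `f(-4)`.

4

LOAD_FAST_LOAD_FAST a,a → push -4,-4. Stack: [-4, -4]
BINARY_OP + → -4 + -4 = -8. Stack: [-8]
LOAD_FAST a → push -4. Stack: [-8, -4]
BINARY_OP + → -8 + -4 = -12. Stack: [-12]
STORE_FAST v → v=-12. Stack: []
LOAD_CONST → push 0. Stack: [0]
STORE_FAST i → i=0. Stack: []
LOAD_FAST i → push 0. Stack: [0]
LOAD_CONST → push 3. Stack: [0, 3]
COMPARE_OP bool(<) → 0 vs 3 = True. Stack: [True]
POP_JUMP_IF_FALSE → pop True; no jump. Stack: []
LOAD_FAST_LOAD_FAST v,i → push -12,0. Stack: [-12, 0]
BINARY_OP & → -12 & 0 = 0. Stack: [0]
STORE_FAST v → v=0. Stack: []
LOAD_FAST_LOAD_FAST i,i → push 0,0. Stack: [0, 0]
BINARY_OP * → 0 * 0 = 0. Stack: [0]
STORE_FAST v → v=0. Stack: []
LOAD_FAST i → push 0. Stack: [0]
LOAD_CONST → push 1. Stack: [0, 1]
BINARY_OP + → 0 + 1 = 1. Stack: [1]
STORE_FAST i → i=1. Stack: []
LOAD_FAST i → push 1. Stack: [1]
LOAD_CONST → push 3. Stack: [1, 3]
COMPARE_OP bool(<) → 1 vs 3 = True. Stack: [True]
POP_JUMP_IF_FALSE → pop True; no jump. Stack: []
LOAD_FAST_LOAD_FAST v,i → push 0,1. Stack: [0, 1]
BINARY_OP & → 0 & 1 = 0. Stack: [0]
STORE_FAST v → v=0. Stack: []
LOAD_FAST_LOAD_FAST i,i → push 1,1. Stack: [1, 1]
BINARY_OP * → 1 * 1 = 1. Stack: [1]
STORE_FAST v → v=1. Stack: []
LOAD_FAST i → push 1. Stack: [1]
LOAD_CONST → push 1. Stack: [1, 1]
BINARY_OP + → 1 + 1 = 2. Stack: [2]
STORE_FAST i → i=2. Stack: []
LOAD_FAST i → push 2. Stack: [2]
LOAD_CONST → push 3. Stack: [2, 3]
COMPARE_OP bool(<) → 2 vs 3 = True. Stack: [True]
POP_JUMP_IF_FALSE → pop True; no jump. Stack: []
LOAD_FAST_LOAD_FAST v,i → push 1,2. Stack: [1, 2]
BINARY_OP & → 1 & 2 = 0. Stack: [0]
STORE_FAST v → v=0. Stack: []
LOAD_FAST_LOAD_FAST i,i → push 2,2. Stack: [2, 2]
BINARY_OP * → 2 * 2 = 4. Stack: [4]
STORE_FAST v → v=4. Stack: []
LOAD_FAST i → push 2. Stack: [2]
LOAD_CONST → push 1. Stack: [2, 1]
BINARY_OP + → 2 + 1 = 3. Stack: [3]
STORE_FAST i → i=3. Stack: []
LOAD_FAST i → push 3. Stack: [3]
LOAD_CONST → push 3. Stack: [3, 3]
COMPARE_OP bool(<) → 3 vs 3 = False. Stack: [False]
POP_JUMP_IF_FALSE → pop False; jump. Stack: []
LOAD_FAST v → push 4. Stack: [4]
RETURN_VALUE → return 4.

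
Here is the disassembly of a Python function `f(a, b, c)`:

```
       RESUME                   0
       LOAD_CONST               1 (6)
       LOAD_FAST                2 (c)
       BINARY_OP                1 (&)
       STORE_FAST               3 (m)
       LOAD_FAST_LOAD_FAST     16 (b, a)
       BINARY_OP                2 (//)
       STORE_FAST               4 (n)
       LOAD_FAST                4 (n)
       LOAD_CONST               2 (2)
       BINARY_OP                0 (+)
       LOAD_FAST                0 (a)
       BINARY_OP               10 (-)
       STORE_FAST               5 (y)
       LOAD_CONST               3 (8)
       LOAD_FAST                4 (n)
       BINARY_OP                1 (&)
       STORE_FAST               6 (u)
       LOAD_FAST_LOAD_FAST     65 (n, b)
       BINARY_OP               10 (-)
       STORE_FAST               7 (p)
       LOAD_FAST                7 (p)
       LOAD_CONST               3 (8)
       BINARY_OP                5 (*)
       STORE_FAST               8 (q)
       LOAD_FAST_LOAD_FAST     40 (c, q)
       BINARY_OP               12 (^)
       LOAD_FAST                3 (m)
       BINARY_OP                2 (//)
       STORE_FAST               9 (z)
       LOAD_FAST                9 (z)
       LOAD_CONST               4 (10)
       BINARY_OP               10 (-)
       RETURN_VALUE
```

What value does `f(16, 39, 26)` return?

LOAD_CONST → push 6. Stack: [6]
LOAD_FAST c → push 26. Stack: [6, 26]
BINARY_OP & → 6 & 26 = 2. Stack: [2]
STORE_FAST m → m=2. Stack: []
LOAD_FAST_LOAD_FAST b,a → push 39,16. Stack: [39, 16]
BINARY_OP // → 39 // 16 = 2. Stack: [2]
STORE_FAST n → n=2. Stack: []
LOAD_FAST n → push 2. Stack: [2]
LOAD_CONST → push 2. Stack: [2, 2]
BINARY_OP + → 2 + 2 = 4. Stack: [4]
LOAD_FAST a → push 16. Stack: [4, 16]
BINARY_OP - → 4 - 16 = -12. Stack: [-12]
STORE_FAST y → y=-12. Stack: []
LOAD_CONST → push 8. Stack: [8]
LOAD_FAST n → push 2. Stack: [8, 2]
BINARY_OP & → 8 & 2 = 0. Stack: [0]
STORE_FAST u → u=0. Stack: []
LOAD_FAST_LOAD_FAST n,b → push 2,39. Stack: [2, 39]
BINARY_OP - → 2 - 39 = -37. Stack: [-37]
STORE_FAST p → p=-37. Stack: []
LOAD_FAST p → push -37. Stack: [-37]
LOAD_CONST → push 8. Stack: [-37, 8]
BINARY_OP * → -37 * 8 = -296. Stack: [-296]
STORE_FAST q → q=-296. Stack: []
LOAD_FAST_LOAD_FAST c,q → push 26,-296. Stack: [26, -296]
BINARY_OP ^ → 26 ^ -296 = -318. Stack: [-318]
LOAD_FAST m → push 2. Stack: [-318, 2]
BINARY_OP // → -318 // 2 = -159. Stack: [-159]
STORE_FAST z → z=-159. Stack: []
LOAD_FAST z → push -159. Stack: [-159]
LOAD_CONST → push 10. Stack: [-159, 10]
BINARY_OP - → -159 - 10 = -169. Stack: [-169]
RETURN_VALUE → return -169.

-169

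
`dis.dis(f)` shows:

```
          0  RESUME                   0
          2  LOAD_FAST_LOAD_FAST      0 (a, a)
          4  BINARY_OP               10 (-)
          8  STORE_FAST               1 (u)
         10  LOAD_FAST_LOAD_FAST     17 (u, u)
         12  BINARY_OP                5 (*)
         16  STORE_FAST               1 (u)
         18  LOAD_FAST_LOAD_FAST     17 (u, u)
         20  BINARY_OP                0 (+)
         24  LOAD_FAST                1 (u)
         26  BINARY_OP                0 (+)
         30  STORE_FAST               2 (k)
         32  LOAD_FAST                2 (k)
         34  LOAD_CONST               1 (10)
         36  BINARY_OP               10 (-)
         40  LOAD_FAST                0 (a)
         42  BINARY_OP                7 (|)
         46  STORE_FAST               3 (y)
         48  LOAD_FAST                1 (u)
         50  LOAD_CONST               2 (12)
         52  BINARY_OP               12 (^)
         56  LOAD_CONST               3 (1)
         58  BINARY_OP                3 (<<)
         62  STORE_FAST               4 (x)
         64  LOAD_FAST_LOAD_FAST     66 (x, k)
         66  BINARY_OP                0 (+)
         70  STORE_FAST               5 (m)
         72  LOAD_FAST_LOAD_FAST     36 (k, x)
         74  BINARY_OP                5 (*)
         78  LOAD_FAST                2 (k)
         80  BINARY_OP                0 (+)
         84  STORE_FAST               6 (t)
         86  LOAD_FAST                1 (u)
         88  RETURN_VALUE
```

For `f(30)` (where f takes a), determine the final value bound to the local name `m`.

24

LOAD_FAST_LOAD_FAST a,a → push 30,30. Stack: [30, 30]
BINARY_OP - → 30 - 30 = 0. Stack: [0]
STORE_FAST u → u=0. Stack: []
LOAD_FAST_LOAD_FAST u,u → push 0,0. Stack: [0, 0]
BINARY_OP * → 0 * 0 = 0. Stack: [0]
STORE_FAST u → u=0. Stack: []
LOAD_FAST_LOAD_FAST u,u → push 0,0. Stack: [0, 0]
BINARY_OP + → 0 + 0 = 0. Stack: [0]
LOAD_FAST u → push 0. Stack: [0, 0]
BINARY_OP + → 0 + 0 = 0. Stack: [0]
STORE_FAST k → k=0. Stack: []
LOAD_FAST k → push 0. Stack: [0]
LOAD_CONST → push 10. Stack: [0, 10]
BINARY_OP - → 0 - 10 = -10. Stack: [-10]
LOAD_FAST a → push 30. Stack: [-10, 30]
BINARY_OP | → -10 | 30 = -2. Stack: [-2]
STORE_FAST y → y=-2. Stack: []
LOAD_FAST u → push 0. Stack: [0]
LOAD_CONST → push 12. Stack: [0, 12]
BINARY_OP ^ → 0 ^ 12 = 12. Stack: [12]
LOAD_CONST → push 1. Stack: [12, 1]
BINARY_OP << → 12 << 1 = 24. Stack: [24]
STORE_FAST x → x=24. Stack: []
LOAD_FAST_LOAD_FAST x,k → push 24,0. Stack: [24, 0]
BINARY_OP + → 24 + 0 = 24. Stack: [24]
STORE_FAST m → m=24. Stack: []
LOAD_FAST_LOAD_FAST k,x → push 0,24. Stack: [0, 24]
BINARY_OP * → 0 * 24 = 0. Stack: [0]
LOAD_FAST k → push 0. Stack: [0, 0]
BINARY_OP + → 0 + 0 = 0. Stack: [0]
STORE_FAST t → t=0. Stack: []
LOAD_FAST u → push 0. Stack: [0]
RETURN_VALUE → return 0.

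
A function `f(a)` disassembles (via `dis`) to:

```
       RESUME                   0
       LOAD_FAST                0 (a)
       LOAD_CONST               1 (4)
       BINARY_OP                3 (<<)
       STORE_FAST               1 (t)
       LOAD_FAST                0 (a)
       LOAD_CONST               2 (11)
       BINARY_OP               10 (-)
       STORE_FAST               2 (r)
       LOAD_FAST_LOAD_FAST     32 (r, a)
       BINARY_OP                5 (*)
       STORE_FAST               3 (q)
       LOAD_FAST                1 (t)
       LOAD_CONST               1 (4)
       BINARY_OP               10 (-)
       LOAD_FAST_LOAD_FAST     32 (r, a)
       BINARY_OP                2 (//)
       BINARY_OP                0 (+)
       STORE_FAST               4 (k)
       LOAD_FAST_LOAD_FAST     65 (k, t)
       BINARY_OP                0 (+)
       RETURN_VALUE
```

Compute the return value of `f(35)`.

LOAD_FAST a → push 35. Stack: [35]
LOAD_CONST → push 4. Stack: [35, 4]
BINARY_OP << → 35 << 4 = 560. Stack: [560]
STORE_FAST t → t=560. Stack: []
LOAD_FAST a → push 35. Stack: [35]
LOAD_CONST → push 11. Stack: [35, 11]
BINARY_OP - → 35 - 11 = 24. Stack: [24]
STORE_FAST r → r=24. Stack: []
LOAD_FAST_LOAD_FAST r,a → push 24,35. Stack: [24, 35]
BINARY_OP * → 24 * 35 = 840. Stack: [840]
STORE_FAST q → q=840. Stack: []
LOAD_FAST t → push 560. Stack: [560]
LOAD_CONST → push 4. Stack: [560, 4]
BINARY_OP - → 560 - 4 = 556. Stack: [556]
LOAD_FAST_LOAD_FAST r,a → push 24,35. Stack: [556, 24, 35]
BINARY_OP // → 24 // 35 = 0. Stack: [556, 0]
BINARY_OP + → 556 + 0 = 556. Stack: [556]
STORE_FAST k → k=556. Stack: []
LOAD_FAST_LOAD_FAST k,t → push 556,560. Stack: [556, 560]
BINARY_OP + → 556 + 560 = 1116. Stack: [1116]
RETURN_VALUE → return 1116.

1116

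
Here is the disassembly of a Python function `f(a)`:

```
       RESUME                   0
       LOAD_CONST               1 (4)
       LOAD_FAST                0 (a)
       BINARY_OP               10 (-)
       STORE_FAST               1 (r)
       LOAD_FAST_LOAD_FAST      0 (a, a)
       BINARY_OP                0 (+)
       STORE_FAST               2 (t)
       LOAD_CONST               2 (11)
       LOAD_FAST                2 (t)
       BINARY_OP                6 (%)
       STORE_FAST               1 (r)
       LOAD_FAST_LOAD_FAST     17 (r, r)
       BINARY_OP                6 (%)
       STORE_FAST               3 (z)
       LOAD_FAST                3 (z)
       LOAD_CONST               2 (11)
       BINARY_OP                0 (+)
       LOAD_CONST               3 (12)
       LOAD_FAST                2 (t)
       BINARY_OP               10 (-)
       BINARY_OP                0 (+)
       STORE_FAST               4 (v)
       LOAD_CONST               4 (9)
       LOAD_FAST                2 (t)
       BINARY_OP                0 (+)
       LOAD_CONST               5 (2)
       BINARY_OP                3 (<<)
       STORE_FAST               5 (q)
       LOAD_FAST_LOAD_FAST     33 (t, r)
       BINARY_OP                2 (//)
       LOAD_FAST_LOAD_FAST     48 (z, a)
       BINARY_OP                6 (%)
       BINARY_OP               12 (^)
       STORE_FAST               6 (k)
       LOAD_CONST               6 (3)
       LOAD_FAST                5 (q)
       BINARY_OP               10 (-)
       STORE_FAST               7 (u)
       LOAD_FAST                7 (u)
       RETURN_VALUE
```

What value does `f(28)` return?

LOAD_CONST → push 4. Stack: [4]
LOAD_FAST a → push 28. Stack: [4, 28]
BINARY_OP - → 4 - 28 = -24. Stack: [-24]
STORE_FAST r → r=-24. Stack: []
LOAD_FAST_LOAD_FAST a,a → push 28,28. Stack: [28, 28]
BINARY_OP + → 28 + 28 = 56. Stack: [56]
STORE_FAST t → t=56. Stack: []
LOAD_CONST → push 11. Stack: [11]
LOAD_FAST t → push 56. Stack: [11, 56]
BINARY_OP % → 11 % 56 = 11. Stack: [11]
STORE_FAST r → r=11. Stack: []
LOAD_FAST_LOAD_FAST r,r → push 11,11. Stack: [11, 11]
BINARY_OP % → 11 % 11 = 0. Stack: [0]
STORE_FAST z → z=0. Stack: []
LOAD_FAST z → push 0. Stack: [0]
LOAD_CONST → push 11. Stack: [0, 11]
BINARY_OP + → 0 + 11 = 11. Stack: [11]
LOAD_CONST → push 12. Stack: [11, 12]
LOAD_FAST t → push 56. Stack: [11, 12, 56]
BINARY_OP - → 12 - 56 = -44. Stack: [11, -44]
BINARY_OP + → 11 + -44 = -33. Stack: [-33]
STORE_FAST v → v=-33. Stack: []
LOAD_CONST → push 9. Stack: [9]
LOAD_FAST t → push 56. Stack: [9, 56]
BINARY_OP + → 9 + 56 = 65. Stack: [65]
LOAD_CONST → push 2. Stack: [65, 2]
BINARY_OP << → 65 << 2 = 260. Stack: [260]
STORE_FAST q → q=260. Stack: []
LOAD_FAST_LOAD_FAST t,r → push 56,11. Stack: [56, 11]
BINARY_OP // → 56 // 11 = 5. Stack: [5]
LOAD_FAST_LOAD_FAST z,a → push 0,28. Stack: [5, 0, 28]
BINARY_OP % → 0 % 28 = 0. Stack: [5, 0]
BINARY_OP ^ → 5 ^ 0 = 5. Stack: [5]
STORE_FAST k → k=5. Stack: []
LOAD_CONST → push 3. Stack: [3]
LOAD_FAST q → push 260. Stack: [3, 260]
BINARY_OP - → 3 - 260 = -257. Stack: [-257]
STORE_FAST u → u=-257. Stack: []
LOAD_FAST u → push -257. Stack: [-257]
RETURN_VALUE → return -257.

-257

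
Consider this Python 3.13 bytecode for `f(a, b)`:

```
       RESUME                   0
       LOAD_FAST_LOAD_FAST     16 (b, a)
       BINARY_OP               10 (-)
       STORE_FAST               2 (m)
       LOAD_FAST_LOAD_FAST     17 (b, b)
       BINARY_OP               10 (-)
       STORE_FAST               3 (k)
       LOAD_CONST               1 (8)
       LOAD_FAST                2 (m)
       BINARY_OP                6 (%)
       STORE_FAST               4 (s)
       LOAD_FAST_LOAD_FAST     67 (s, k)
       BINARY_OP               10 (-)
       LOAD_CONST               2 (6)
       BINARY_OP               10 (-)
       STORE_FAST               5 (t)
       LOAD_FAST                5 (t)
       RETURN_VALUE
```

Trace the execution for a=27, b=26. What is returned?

-6

LOAD_FAST_LOAD_FAST b,a → push 26,27. Stack: [26, 27]
BINARY_OP - → 26 - 27 = -1. Stack: [-1]
STORE_FAST m → m=-1. Stack: []
LOAD_FAST_LOAD_FAST b,b → push 26,26. Stack: [26, 26]
BINARY_OP - → 26 - 26 = 0. Stack: [0]
STORE_FAST k → k=0. Stack: []
LOAD_CONST → push 8. Stack: [8]
LOAD_FAST m → push -1. Stack: [8, -1]
BINARY_OP % → 8 % -1 = 0. Stack: [0]
STORE_FAST s → s=0. Stack: []
LOAD_FAST_LOAD_FAST s,k → push 0,0. Stack: [0, 0]
BINARY_OP - → 0 - 0 = 0. Stack: [0]
LOAD_CONST → push 6. Stack: [0, 6]
BINARY_OP - → 0 - 6 = -6. Stack: [-6]
STORE_FAST t → t=-6. Stack: []
LOAD_FAST t → push -6. Stack: [-6]
RETURN_VALUE → return -6.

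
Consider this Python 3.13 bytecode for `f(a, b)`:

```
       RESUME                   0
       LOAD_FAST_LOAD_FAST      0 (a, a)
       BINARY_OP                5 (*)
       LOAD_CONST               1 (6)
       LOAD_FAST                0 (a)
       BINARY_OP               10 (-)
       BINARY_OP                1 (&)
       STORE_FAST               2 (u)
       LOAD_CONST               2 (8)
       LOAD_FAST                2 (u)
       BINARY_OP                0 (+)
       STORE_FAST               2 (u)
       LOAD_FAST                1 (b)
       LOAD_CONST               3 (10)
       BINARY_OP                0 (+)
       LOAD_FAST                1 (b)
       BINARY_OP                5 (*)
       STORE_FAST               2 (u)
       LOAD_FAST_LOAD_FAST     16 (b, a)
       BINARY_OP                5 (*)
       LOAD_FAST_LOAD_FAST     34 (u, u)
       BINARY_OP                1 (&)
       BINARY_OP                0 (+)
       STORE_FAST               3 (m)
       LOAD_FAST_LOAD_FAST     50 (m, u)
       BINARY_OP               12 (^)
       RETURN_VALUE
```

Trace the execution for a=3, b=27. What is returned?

2015

LOAD_FAST_LOAD_FAST a,a → push 3,3. Stack: [3, 3]
BINARY_OP * → 3 * 3 = 9. Stack: [9]
LOAD_CONST → push 6. Stack: [9, 6]
LOAD_FAST a → push 3. Stack: [9, 6, 3]
BINARY_OP - → 6 - 3 = 3. Stack: [9, 3]
BINARY_OP & → 9 & 3 = 1. Stack: [1]
STORE_FAST u → u=1. Stack: []
LOAD_CONST → push 8. Stack: [8]
LOAD_FAST u → push 1. Stack: [8, 1]
BINARY_OP + → 8 + 1 = 9. Stack: [9]
STORE_FAST u → u=9. Stack: []
LOAD_FAST b → push 27. Stack: [27]
LOAD_CONST → push 10. Stack: [27, 10]
BINARY_OP + → 27 + 10 = 37. Stack: [37]
LOAD_FAST b → push 27. Stack: [37, 27]
BINARY_OP * → 37 * 27 = 999. Stack: [999]
STORE_FAST u → u=999. Stack: []
LOAD_FAST_LOAD_FAST b,a → push 27,3. Stack: [27, 3]
BINARY_OP * → 27 * 3 = 81. Stack: [81]
LOAD_FAST_LOAD_FAST u,u → push 999,999. Stack: [81, 999, 999]
BINARY_OP & → 999 & 999 = 999. Stack: [81, 999]
BINARY_OP + → 81 + 999 = 1080. Stack: [1080]
STORE_FAST m → m=1080. Stack: []
LOAD_FAST_LOAD_FAST m,u → push 1080,999. Stack: [1080, 999]
BINARY_OP ^ → 1080 ^ 999 = 2015. Stack: [2015]
RETURN_VALUE → return 2015.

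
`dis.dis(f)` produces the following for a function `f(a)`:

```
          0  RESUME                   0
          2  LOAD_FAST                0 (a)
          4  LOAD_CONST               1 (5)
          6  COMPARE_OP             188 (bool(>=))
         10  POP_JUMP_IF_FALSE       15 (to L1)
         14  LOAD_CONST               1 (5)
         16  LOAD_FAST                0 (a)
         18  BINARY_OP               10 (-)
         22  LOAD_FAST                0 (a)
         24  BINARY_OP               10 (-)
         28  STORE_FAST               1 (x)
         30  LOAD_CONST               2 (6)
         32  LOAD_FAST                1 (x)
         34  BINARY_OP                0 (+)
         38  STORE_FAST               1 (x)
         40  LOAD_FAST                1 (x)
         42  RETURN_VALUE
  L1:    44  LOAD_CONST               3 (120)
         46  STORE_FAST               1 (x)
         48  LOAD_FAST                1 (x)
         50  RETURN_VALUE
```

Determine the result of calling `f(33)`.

-55

LOAD_FAST a → push 33. Stack: [33]
LOAD_CONST → push 5. Stack: [33, 5]
COMPARE_OP bool(>=) → 33 vs 5 = True. Stack: [True]
POP_JUMP_IF_FALSE → pop True; no jump. Stack: []
LOAD_CONST → push 5. Stack: [5]
LOAD_FAST a → push 33. Stack: [5, 33]
BINARY_OP - → 5 - 33 = -28. Stack: [-28]
LOAD_FAST a → push 33. Stack: [-28, 33]
BINARY_OP - → -28 - 33 = -61. Stack: [-61]
STORE_FAST x → x=-61. Stack: []
LOAD_CONST → push 6. Stack: [6]
LOAD_FAST x → push -61. Stack: [6, -61]
BINARY_OP + → 6 + -61 = -55. Stack: [-55]
STORE_FAST x → x=-55. Stack: []
LOAD_FAST x → push -55. Stack: [-55]
RETURN_VALUE → return -55.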